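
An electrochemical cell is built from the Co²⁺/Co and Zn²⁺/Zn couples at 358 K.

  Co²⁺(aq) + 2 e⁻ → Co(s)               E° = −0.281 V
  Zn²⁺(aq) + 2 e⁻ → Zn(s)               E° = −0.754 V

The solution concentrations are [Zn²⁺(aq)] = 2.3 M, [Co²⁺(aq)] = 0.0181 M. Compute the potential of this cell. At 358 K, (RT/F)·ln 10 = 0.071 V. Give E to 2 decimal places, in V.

+0.40 V

Since E°(Co²⁺/Co) > E°(Zn²⁺/Zn), Co²⁺/Co serves as the cathode.
The standard potential is −0.281 − (−0.754) = +0.473 V and the balanced reaction transfers n = 2 electrons.
For the overall reaction Co²⁺(aq) + Zn(s) → Co(s) + Zn²⁺(aq), Q = [Zn²⁺(aq)] / [Co²⁺(aq)] = 127, giving log Q = 2.104.
By the Nernst equation, E = +0.473 − (0.071/2)·(2.104) = +0.40 V.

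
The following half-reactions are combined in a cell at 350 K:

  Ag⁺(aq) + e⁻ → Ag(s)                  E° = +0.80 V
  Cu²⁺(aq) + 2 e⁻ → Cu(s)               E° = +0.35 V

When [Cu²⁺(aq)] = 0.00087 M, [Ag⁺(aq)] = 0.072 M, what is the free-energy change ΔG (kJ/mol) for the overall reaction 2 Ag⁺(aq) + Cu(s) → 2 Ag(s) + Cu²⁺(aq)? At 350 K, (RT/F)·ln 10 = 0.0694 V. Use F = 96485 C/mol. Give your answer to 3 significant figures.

With Ag⁺/Ag reduced at the cathode, E°cell = +0.80 − (+0.35) = +0.45 V and n = 2.
Q = [Cu²⁺(aq)] / [Ag⁺(aq)]^2 = 0.168, so log Q = −0.775 and E = +0.45 − (0.0694/2)(−0.775) = +0.4769 V.
Finally ΔG = −nFE = −(2)(96485 C/mol)(+0.4769 V) = −92.0 kJ/mol.

−92.0 kJ/mol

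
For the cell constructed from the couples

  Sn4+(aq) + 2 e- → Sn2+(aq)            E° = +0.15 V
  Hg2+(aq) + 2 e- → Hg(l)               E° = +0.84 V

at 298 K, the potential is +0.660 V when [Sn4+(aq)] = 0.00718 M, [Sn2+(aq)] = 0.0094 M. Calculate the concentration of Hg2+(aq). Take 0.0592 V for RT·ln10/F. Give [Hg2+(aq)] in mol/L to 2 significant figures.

0.074 M

Hg²⁺/Hg is the cathode (higher E°); E°cell = +0.84 − (+0.15) = +0.69 V with n = 2.
From the Nernst equation, log Q = n(E° − E)/0.0592 = 2·(+0.69 − (+0.660))/0.0592 = 1.014.
The balanced reaction is Hg2+(aq) + Sn2+(aq) → Hg(l) + Sn4+(aq), so Q = [Sn4+(aq)] / ([Hg2+(aq)]·[Sn2+(aq)]).
Substituting the known concentrations and solving, log [Hg2+(aq)] = −1.131 and [Hg2+(aq)] = 0.074 M.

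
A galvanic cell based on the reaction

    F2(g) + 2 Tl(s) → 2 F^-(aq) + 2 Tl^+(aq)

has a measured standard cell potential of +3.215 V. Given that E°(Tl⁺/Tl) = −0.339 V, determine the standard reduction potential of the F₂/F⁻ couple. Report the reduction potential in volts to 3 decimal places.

+2.876 V

In the reaction as written the F₂/F⁻ couple is reduced (cathode) and Tl⁺/Tl is oxidized (anode), so E°cell = E°(F₂/F⁻) − E°(Tl⁺/Tl).
E°(F₂/F⁻) = E°cell + E°(anode) = +3.215 + (−0.339) = +2.876 V.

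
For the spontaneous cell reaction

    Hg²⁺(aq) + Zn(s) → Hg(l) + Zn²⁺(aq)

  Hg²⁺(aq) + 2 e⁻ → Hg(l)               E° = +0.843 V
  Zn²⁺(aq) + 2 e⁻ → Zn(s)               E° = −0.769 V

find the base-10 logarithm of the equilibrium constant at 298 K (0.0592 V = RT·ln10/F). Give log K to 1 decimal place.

The Hg²⁺/Hg couple is reduced (cathode); E°cell = +0.843 − (−0.769) = +1.612 V with n = 2.
At equilibrium E = 0, so log K = nE°cell / 0.0592 = (2)(+1.612) / 0.0592 = 54.5.

log K = 54.5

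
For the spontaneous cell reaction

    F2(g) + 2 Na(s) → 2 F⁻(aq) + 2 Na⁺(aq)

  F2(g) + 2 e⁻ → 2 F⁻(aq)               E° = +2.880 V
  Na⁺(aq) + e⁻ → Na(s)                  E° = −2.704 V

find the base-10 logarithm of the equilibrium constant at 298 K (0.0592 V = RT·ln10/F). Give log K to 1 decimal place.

log K = 188.6

The F₂/F⁻ couple is reduced (cathode); E°cell = +2.880 − (−2.704) = +5.584 V with n = 2.
At equilibrium E = 0, so log K = nE°cell / 0.0592 = (2)(+5.584) / 0.0592 = 188.6.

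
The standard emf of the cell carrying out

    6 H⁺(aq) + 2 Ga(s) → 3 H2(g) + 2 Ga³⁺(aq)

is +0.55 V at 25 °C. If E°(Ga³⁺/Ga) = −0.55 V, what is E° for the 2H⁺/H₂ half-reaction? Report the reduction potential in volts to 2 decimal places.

In the reaction as written the 2H⁺/H₂ couple is reduced (cathode) and Ga³⁺/Ga is oxidized (anode), so E°cell = E°(2H⁺/H₂) − E°(Ga³⁺/Ga).
E°(2H⁺/H₂) = E°cell + E°(anode) = +0.55 + (−0.55) = +0.00 V.

+0.00 V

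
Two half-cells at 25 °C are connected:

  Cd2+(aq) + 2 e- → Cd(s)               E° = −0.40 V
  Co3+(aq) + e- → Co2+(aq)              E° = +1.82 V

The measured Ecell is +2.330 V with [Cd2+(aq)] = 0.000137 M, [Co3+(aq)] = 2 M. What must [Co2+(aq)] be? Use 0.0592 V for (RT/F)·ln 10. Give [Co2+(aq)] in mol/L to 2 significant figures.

Co³⁺/Co²⁺ is the cathode (higher E°); E°cell = +1.82 − (−0.40) = +2.22 V with n = 2.
From the Nernst equation, log Q = n(E° − E)/0.0592 = 2·(+2.22 − (+2.330))/0.0592 = −3.716.
The balanced reaction is 2 Co3+(aq) + Cd(s) → 2 Co2+(aq) + Cd2+(aq), so Q = ([Co2+(aq)]^2·[Cd2+(aq)]) / [Co3+(aq)]^2.
Substituting the known concentrations and solving, log [Co2+(aq)] = 0.375 and [Co2+(aq)] = 2.4 M.

2.4 M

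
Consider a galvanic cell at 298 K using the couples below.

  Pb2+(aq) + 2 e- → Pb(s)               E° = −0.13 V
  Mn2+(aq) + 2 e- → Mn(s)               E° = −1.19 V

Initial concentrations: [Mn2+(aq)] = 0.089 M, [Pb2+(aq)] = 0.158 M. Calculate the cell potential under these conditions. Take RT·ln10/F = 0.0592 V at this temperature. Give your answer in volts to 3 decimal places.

+1.067 V

The Pb²⁺/Pb couple has the more positive E°, so it is the cathode; Mn²⁺/Mn is the anode.
The standard potential is −0.13 − (−1.19) = +1.06 V and the balanced reaction transfers n = 2 electrons.
The balanced reaction is Pb2+(aq) + Mn(s) → Pb(s) + Mn2+(aq), so Q = [Mn2+(aq)] / [Pb2+(aq)] = 0.563 and log Q = −0.249.
E = E° − (0.0592/n)·log Q = +1.06 − (0.0592/2)(−0.249) = +1.067 V.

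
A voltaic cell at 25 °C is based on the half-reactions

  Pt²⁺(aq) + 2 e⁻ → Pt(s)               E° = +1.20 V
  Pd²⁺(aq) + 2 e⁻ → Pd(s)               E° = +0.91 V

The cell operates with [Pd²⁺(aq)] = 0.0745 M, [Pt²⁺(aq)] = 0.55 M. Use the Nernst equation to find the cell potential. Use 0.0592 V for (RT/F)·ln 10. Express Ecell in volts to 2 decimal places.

+0.32 V

The Pt²⁺/Pt couple has the more positive E°, so it is the cathode; Pd²⁺/Pd is the anode.
E°cell = E°cat − E°an = +1.20 − (+0.91) = +0.29 V; n = 2.
Balancing gives Pt²⁺(aq) + Pd(s) → Pt(s) + Pd²⁺(aq); hence Q = [Pd²⁺(aq)] / [Pt²⁺(aq)] = 0.135 (log Q = −0.868).
Applying E = E° − (RT ln10/nF)·log Q gives +0.29 − (0.0592/2)(−0.868) = +0.32 V.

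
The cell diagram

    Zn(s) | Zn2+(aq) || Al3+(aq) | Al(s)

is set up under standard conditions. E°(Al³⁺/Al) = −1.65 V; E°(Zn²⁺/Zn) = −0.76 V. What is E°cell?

By convention the left-hand electrode in cell notation is the anode (oxidation) and the right-hand electrode is the cathode (reduction).
E°cell = E°(right) − E°(left) = −1.65 − (−0.76) = −0.89 V.
The negative sign shows that, as written, the cell would require an external voltage to drive the reaction.

−0.89 V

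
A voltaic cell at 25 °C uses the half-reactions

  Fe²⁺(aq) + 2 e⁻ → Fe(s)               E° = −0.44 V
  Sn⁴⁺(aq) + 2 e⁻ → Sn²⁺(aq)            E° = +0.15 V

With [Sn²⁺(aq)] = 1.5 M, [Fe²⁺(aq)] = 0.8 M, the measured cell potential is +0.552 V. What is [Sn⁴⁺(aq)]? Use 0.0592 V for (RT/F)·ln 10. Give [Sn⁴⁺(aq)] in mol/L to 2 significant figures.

0.062 M

With Sn⁴⁺/Sn²⁺ at the cathode and Fe²⁺/Fe at the anode, E°cell = +0.15 − (−0.44) = +0.59 V (n = 2).
Since E = E° − (0.0592/n)·log Q, log Q = n(E° − E)/0.0592 = 1.284.
For Sn⁴⁺(aq) + Fe(s) → Sn²⁺(aq) + Fe²⁺(aq), the reaction quotient is Q = ([Sn²⁺(aq)]·[Fe²⁺(aq)]) / [Sn⁴⁺(aq)].
Solving for the unknown gives log [Sn⁴⁺(aq)] = −1.205, so [Sn⁴⁺(aq)] ≈ 0.062 M.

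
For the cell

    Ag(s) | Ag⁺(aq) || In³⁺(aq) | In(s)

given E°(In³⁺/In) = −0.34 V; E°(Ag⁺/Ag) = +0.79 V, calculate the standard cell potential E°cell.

−1.13 V

By convention the left-hand electrode in cell notation is the anode (oxidation) and the right-hand electrode is the cathode (reduction).
E°cell = E°(right) − E°(left) = −0.34 − (+0.79) = −1.13 V.
The negative sign shows that, as written, the cell would require an external voltage to drive the reaction.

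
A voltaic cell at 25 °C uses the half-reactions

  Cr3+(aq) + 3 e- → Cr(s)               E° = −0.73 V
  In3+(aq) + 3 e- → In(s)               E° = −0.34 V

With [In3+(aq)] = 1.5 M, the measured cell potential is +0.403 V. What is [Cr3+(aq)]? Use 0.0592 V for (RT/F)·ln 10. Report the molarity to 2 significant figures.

0.33 M

With In³⁺/In at the cathode and Cr³⁺/Cr at the anode, E°cell = −0.34 − (−0.73) = +0.39 V (n = 3).
Rearranging E = E° − (0.0592/n)·log Q gives log Q = 3(+0.39 − (+0.403))/0.0592 = −0.659.
Balancing electrons gives In3+(aq) + Cr(s) → In(s) + Cr3+(aq); thus Q = [Cr3+(aq)] / [In3+(aq)].
Isolating [Cr3+(aq)] in Q = 10^{−0.659} yields log [Cr3+(aq)] = −0.483, i.e. 0.33 M.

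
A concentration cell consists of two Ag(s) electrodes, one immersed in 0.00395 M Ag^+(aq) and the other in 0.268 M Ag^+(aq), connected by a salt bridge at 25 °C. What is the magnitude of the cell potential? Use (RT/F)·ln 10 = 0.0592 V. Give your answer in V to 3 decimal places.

For a concentration cell E°cell = 0, since both electrodes use the same couple.
The compartment with the higher Ag^+(aq) concentration (0.268 M) acts as the cathode; ions are reduced there and produced at the dilute (0.00395 M) anode.
With n = 1, Ecell = −(0.0592/1)·log([dilute]/[conc]) = −(0.0592/1)·log(0.00395/0.268) = +0.108 V.

0.108 V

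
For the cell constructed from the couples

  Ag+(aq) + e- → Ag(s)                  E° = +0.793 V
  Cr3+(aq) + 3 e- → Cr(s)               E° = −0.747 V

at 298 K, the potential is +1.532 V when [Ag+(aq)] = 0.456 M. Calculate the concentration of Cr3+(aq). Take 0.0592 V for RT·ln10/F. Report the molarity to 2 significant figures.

0.24 M

With Ag⁺/Ag at the cathode and Cr³⁺/Cr at the anode, E°cell = +0.793 − (−0.747) = +1.540 V (n = 3).
From the Nernst equation, log Q = n(E° − E)/0.0592 = 3·(+1.540 − (+1.532))/0.0592 = 0.405.
The balanced reaction is 3 Ag+(aq) + Cr(s) → 3 Ag(s) + Cr3+(aq), so Q = [Cr3+(aq)] / [Ag+(aq)]^3.
Solving for the unknown gives log [Cr3+(aq)] = −0.618, so [Cr3+(aq)] ≈ 0.24 M.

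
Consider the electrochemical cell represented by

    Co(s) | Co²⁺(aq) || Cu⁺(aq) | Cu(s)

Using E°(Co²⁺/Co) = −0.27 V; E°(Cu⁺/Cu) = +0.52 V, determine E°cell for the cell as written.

+0.79 V

By convention the left-hand electrode in cell notation is the anode (oxidation) and the right-hand electrode is the cathode (reduction).
E°cell = E°(right) − E°(left) = +0.52 − (−0.27) = +0.79 V.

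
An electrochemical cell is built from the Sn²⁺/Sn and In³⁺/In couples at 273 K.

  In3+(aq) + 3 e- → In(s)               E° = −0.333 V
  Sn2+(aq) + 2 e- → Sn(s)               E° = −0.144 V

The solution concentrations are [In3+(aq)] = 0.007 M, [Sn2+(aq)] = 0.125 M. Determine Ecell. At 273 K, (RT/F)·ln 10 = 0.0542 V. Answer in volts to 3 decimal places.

The Sn²⁺/Sn couple has the more positive E°, so it is the cathode; In³⁺/In is the anode.
E°cell = E°cat − E°an = −0.144 − (−0.333) = +0.189 V; n = 6.
The balanced reaction is 3 Sn2+(aq) + 2 In(s) → 3 Sn(s) + 2 In3+(aq), so Q = [In3+(aq)]^2 / [Sn2+(aq)]^3 = 0.0251 and log Q = −1.601.
By the Nernst equation, E = +0.189 − (0.0542/6)·(−1.601) = +0.203 V.

+0.203 V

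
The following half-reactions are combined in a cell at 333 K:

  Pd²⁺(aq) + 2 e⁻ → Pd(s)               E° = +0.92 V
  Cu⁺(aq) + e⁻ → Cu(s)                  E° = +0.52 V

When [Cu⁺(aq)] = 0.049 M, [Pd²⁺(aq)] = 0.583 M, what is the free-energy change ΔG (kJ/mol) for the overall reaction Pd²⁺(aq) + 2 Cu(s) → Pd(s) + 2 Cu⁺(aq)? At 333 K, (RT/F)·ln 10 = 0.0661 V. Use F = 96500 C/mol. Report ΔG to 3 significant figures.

−92.4 kJ/mol

With Pd²⁺/Pd reduced at the cathode, E°cell = +0.92 − (+0.52) = +0.40 V and n = 2.
Here Q = [Cu⁺(aq)]^2 / [Pd²⁺(aq)] = 0.00412 (log Q = −2.385), giving E = +0.40 − (0.0661/2)·(−2.385) = +0.4788 V.
ΔG = −nFE = −(2)(96500)(+0.4788) J/mol = −92.4 kJ/mol.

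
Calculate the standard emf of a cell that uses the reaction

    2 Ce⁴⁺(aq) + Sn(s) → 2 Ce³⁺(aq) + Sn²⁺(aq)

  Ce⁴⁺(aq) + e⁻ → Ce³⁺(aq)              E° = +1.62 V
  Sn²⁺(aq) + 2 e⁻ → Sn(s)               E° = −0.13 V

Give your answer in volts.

+1.75 V

In the reaction as written, Ce⁴⁺(aq) is reduced (cathode) and Sn²⁺(aq) is produced by oxidation at the anode.
E°cell = E°(cathode) − E°(anode) = +1.62 − (−0.13) = +1.75 V.
The positive value indicates the reaction is spontaneous as written.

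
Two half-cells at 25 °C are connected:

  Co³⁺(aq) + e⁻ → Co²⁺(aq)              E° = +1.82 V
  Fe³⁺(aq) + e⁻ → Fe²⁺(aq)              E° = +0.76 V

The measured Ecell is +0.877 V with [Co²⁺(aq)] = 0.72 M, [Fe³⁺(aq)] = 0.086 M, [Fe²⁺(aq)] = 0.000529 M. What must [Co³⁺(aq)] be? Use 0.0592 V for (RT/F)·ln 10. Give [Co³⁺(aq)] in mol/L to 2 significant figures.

Co³⁺/Co²⁺ is the cathode (higher E°); E°cell = +1.82 − (+0.76) = +1.06 V with n = 1.
Since E = E° − (0.0592/n)·log Q, log Q = n(E° − E)/0.0592 = 3.091.
For Co³⁺(aq) + Fe²⁺(aq) → Co²⁺(aq) + Fe³⁺(aq), the reaction quotient is Q = ([Co²⁺(aq)]·[Fe³⁺(aq)]) / ([Co³⁺(aq)]·[Fe²⁺(aq)]).
Isolating [Co³⁺(aq)] in Q = 10^{3.091} yields log [Co³⁺(aq)] = −1.023, i.e. 0.095 M.

0.095 M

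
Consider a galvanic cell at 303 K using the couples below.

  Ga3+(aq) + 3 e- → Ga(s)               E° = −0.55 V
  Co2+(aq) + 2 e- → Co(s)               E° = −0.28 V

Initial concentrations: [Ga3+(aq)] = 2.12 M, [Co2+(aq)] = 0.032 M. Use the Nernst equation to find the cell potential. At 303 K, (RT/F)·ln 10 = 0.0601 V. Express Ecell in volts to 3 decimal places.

Since E°(Co²⁺/Co) > E°(Ga³⁺/Ga), Co²⁺/Co serves as the cathode.
The standard potential is −0.28 − (−0.55) = +0.27 V and the balanced reaction transfers n = 6 electrons.
The balanced reaction is 3 Co2+(aq) + 2 Ga(s) → 3 Co(s) + 2 Ga3+(aq), so Q = [Ga3+(aq)]^2 / [Co2+(aq)]^3 = 1.37×10^5 and log Q = 5.137.
Applying E = E° − (RT ln10/nF)·log Q gives +0.27 − (0.0601/6)(5.137) = +0.219 V.

+0.219 V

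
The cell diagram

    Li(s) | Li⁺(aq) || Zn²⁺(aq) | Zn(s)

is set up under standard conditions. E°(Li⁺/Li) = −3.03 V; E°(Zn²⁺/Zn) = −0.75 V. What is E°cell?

+2.28 V

By convention the left-hand electrode in cell notation is the anode (oxidation) and the right-hand electrode is the cathode (reduction).
E°cell = E°(right) − E°(left) = −0.75 − (−3.03) = +2.28 V.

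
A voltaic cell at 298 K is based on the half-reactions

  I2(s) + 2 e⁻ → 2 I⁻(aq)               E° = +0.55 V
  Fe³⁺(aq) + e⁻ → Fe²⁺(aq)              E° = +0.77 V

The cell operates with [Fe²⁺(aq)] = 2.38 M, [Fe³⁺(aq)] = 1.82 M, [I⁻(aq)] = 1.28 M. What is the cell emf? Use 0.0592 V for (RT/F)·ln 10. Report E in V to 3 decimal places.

+0.219 V

Since E°(Fe³⁺/Fe²⁺) > E°(I₂/I⁻), Fe³⁺/Fe²⁺ serves as the cathode.
E°cell = +0.77 − (+0.55) = +0.22 V, with n = 2 electrons transferred.
For the overall reaction 2 Fe³⁺(aq) + 2 I⁻(aq) → 2 Fe²⁺(aq) + I2(s), Q = [Fe²⁺(aq)]^2 / ([Fe³⁺(aq)]^2·[I⁻(aq)]^2) = 1.04, giving log Q = 0.019.
Applying E = E° − (RT ln10/nF)·log Q gives +0.22 − (0.0592/2)(0.019) = +0.219 V.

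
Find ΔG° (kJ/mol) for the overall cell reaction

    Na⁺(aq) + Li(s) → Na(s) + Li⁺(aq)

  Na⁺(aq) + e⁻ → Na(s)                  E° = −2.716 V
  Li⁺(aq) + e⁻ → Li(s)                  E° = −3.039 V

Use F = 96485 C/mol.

In the reaction as written Na⁺(aq) is reduced, so the Na⁺/Na couple is the cathode and Li⁺/Li is the anode.
E°cell = −2.716 − (−3.039) = +0.323 V; balancing electrons gives n = 1.
ΔG° = −nFE°cell = −(1)(96485)(+0.323) J/mol = −31.2 kJ/mol.

−31.2 kJ/mol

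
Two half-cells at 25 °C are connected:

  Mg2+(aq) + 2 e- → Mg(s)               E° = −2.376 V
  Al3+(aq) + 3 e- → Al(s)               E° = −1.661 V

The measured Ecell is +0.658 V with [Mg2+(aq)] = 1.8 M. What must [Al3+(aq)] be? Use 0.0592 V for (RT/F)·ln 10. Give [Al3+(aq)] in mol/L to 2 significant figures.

0.0031 M

The Al³⁺/Al couple has the larger reduction potential, so it is the cathode: E°cell = −1.661 − (−2.376) = +0.715 V and n = 6.
Rearranging E = E° − (0.0592/n)·log Q gives log Q = 6(+0.715 − (+0.658))/0.0592 = 5.777.
Balancing electrons gives 2 Al3+(aq) + 3 Mg(s) → 2 Al(s) + 3 Mg2+(aq); thus Q = [Mg2+(aq)]^3 / [Al3+(aq)]^2.
Solving for the unknown gives log [Al3+(aq)] = −2.506, so [Al3+(aq)] ≈ 0.0031 M.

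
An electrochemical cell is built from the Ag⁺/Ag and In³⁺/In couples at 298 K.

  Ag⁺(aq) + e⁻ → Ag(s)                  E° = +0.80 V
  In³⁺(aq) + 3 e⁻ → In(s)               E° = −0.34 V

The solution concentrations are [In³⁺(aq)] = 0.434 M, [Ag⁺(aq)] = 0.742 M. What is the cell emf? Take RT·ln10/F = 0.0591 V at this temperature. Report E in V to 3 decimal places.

+1.139 V

Since E°(Ag⁺/Ag) > E°(In³⁺/In), Ag⁺/Ag serves as the cathode.
The standard potential is +0.80 − (−0.34) = +1.14 V and the balanced reaction transfers n = 3 electrons.
For the overall reaction 3 Ag⁺(aq) + In(s) → 3 Ag(s) + In³⁺(aq), Q = [In³⁺(aq)] / [Ag⁺(aq)]^3 = 1.06, giving log Q = 0.026.
By the Nernst equation, E = +1.14 − (0.0591/3)·(0.026) = +1.139 V.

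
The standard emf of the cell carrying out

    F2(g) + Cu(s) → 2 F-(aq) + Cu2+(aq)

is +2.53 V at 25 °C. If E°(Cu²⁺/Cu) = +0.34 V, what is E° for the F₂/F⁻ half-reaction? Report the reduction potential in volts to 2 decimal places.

In the reaction as written the F₂/F⁻ couple is reduced (cathode) and Cu²⁺/Cu is oxidized (anode), so E°cell = E°(F₂/F⁻) − E°(Cu²⁺/Cu).
E°(F₂/F⁻) = E°cell + E°(anode) = +2.53 + (+0.34) = +2.87 V.

+2.87 V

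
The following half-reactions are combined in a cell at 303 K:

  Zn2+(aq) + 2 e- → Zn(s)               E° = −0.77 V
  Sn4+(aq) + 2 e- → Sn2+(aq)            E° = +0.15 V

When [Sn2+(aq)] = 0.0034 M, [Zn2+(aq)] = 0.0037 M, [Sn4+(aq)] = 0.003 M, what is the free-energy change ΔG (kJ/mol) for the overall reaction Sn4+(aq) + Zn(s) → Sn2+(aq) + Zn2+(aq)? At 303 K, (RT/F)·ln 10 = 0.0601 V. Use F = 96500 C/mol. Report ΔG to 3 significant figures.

With Sn⁴⁺/Sn²⁺ reduced at the cathode, E°cell = +0.15 − (−0.77) = +0.92 V and n = 2.
Here Q = ([Sn2+(aq)]·[Zn2+(aq)]) / [Sn4+(aq)] = 0.00419 (log Q = −2.377), giving E = +0.92 − (0.0601/2)·(−2.377) = +0.9914 V.
ΔG = −nFE = −(2)(96500)(+0.9914) J/mol = −191 kJ/mol.

−191 kJ/mol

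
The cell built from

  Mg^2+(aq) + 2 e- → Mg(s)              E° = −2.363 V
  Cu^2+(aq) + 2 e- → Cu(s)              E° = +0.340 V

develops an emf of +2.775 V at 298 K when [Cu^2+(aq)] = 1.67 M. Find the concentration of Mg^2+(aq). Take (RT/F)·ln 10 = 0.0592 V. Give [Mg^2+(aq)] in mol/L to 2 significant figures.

Cu²⁺/Cu is the cathode (higher E°); E°cell = +0.340 − (−2.363) = +2.703 V with n = 2.
From the Nernst equation, log Q = n(E° − E)/0.0592 = 2·(+2.703 − (+2.775))/0.0592 = −2.432.
Balancing electrons gives Cu^2+(aq) + Mg(s) → Cu(s) + Mg^2+(aq); thus Q = [Mg^2+(aq)] / [Cu^2+(aq)].
Isolating [Mg^2+(aq)] in Q = 10^{−2.432} yields log [Mg^2+(aq)] = −2.209, i.e. 0.0062 M.

0.0062 M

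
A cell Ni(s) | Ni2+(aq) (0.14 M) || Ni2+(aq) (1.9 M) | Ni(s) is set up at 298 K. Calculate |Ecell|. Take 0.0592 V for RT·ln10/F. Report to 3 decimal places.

0.034 V

For a concentration cell E°cell = 0, since both electrodes use the same couple.
The compartment with the higher Ni2+(aq) concentration (1.9 M) acts as the cathode; ions are reduced there and produced at the dilute (0.14 M) anode.
With n = 2, Ecell = −(0.0592/2)·log([dilute]/[conc]) = −(0.0592/2)·log(0.14/1.9) = +0.034 V.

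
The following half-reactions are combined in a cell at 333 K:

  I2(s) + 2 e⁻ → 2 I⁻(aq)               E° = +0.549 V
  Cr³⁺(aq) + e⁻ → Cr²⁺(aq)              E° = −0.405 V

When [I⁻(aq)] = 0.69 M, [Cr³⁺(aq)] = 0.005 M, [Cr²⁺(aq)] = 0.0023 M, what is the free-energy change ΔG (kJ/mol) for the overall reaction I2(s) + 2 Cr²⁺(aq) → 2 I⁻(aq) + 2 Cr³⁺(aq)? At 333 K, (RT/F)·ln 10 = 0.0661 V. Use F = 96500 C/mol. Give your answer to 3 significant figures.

The standard cell potential is +0.549 − (−0.405) = +0.954 V, with n = 2 electrons in the balanced equation.
Here Q = ([I⁻(aq)]^2·[Cr³⁺(aq)]^2) / [Cr²⁺(aq)]^2 = 2.25 (log Q = 0.352), giving E = +0.954 − (0.0661/2)·(0.352) = +0.9424 V.
Then ΔG = −nFE = −2 × 96500 × +0.9424 J/mol = −182 kJ/mol.

−182 kJ/mol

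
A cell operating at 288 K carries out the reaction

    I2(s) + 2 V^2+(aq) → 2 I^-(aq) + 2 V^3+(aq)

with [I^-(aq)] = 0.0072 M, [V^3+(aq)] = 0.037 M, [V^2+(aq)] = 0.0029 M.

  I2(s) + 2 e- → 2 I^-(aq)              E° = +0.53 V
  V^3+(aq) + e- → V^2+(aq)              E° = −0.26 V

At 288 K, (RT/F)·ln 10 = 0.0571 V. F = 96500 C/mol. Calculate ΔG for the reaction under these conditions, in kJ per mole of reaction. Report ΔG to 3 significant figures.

The standard cell potential is +0.53 − (−0.26) = +0.79 V, with n = 2 electrons in the balanced equation.
Q = ([I^-(aq)]^2·[V^3+(aq)]^2) / [V^2+(aq)]^2 = 0.00844, so log Q = −2.074 and E = +0.79 − (0.0571/2)(−2.074) = +0.8492 V.
Finally ΔG = −nFE = −(2)(96500 C/mol)(+0.8492 V) = −164 kJ/mol.

−164 kJ/mol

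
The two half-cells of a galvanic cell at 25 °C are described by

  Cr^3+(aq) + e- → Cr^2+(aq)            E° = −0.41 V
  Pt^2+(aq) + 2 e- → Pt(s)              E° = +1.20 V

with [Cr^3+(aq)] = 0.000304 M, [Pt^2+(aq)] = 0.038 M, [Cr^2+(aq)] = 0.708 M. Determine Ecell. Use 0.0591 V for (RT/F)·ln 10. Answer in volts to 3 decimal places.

+1.767 V

The Pt²⁺/Pt couple has the more positive E°, so it is the cathode; Cr³⁺/Cr²⁺ is the anode.
E°cell = E°cat − E°an = +1.20 − (−0.41) = +1.61 V; n = 2.
Balancing gives Pt^2+(aq) + 2 Cr^2+(aq) → Pt(s) + 2 Cr^3+(aq); hence Q = [Cr^3+(aq)]^2 / ([Pt^2+(aq)]·[Cr^2+(aq)]^2) = 4.85×10^−6 (log Q = −5.314).
E = E° − (0.0591/n)·log Q = +1.61 − (0.0591/2)(−5.314) = +1.767 V.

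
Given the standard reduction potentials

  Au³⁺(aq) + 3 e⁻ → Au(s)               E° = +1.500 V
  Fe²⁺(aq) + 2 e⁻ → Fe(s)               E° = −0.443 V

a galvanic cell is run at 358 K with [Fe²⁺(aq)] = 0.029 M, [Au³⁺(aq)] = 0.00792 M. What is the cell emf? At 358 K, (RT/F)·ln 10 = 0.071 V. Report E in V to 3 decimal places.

Au³⁺/Au is reduced (cathode, E° = +1.500 V) and Fe²⁺/Fe is oxidized (anode).
The standard potential is +1.500 − (−0.443) = +1.943 V and the balanced reaction transfers n = 6 electrons.
For the overall reaction 2 Au³⁺(aq) + 3 Fe(s) → 2 Au(s) + 3 Fe²⁺(aq), Q = [Fe²⁺(aq)]^3 / [Au³⁺(aq)]^2 = 0.389, giving log Q = −0.410.
By the Nernst equation, E = +1.943 − (0.071/6)·(−0.410) = +1.948 V.

+1.948 V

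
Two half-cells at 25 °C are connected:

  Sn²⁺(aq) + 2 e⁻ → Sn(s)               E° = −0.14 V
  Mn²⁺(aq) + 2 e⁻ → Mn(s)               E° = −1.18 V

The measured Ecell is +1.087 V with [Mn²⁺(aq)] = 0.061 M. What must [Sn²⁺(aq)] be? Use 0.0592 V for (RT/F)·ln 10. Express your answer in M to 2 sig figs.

With Sn²⁺/Sn at the cathode and Mn²⁺/Mn at the anode, E°cell = −0.14 − (−1.18) = +1.04 V (n = 2).
From the Nernst equation, log Q = n(E° − E)/0.0592 = 2·(+1.04 − (+1.087))/0.0592 = −1.588.
Balancing electrons gives Sn²⁺(aq) + Mn(s) → Sn(s) + Mn²⁺(aq); thus Q = [Mn²⁺(aq)] / [Sn²⁺(aq)].
Substituting the known concentrations and solving, log [Sn²⁺(aq)] = 0.373 and [Sn²⁺(aq)] = 2.4 M.

2.4 M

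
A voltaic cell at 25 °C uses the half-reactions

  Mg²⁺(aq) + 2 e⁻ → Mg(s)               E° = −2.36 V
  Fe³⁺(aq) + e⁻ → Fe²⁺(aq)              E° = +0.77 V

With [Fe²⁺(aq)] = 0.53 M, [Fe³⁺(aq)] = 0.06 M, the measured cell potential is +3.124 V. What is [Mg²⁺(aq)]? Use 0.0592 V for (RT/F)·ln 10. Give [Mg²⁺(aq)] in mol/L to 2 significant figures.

The Fe³⁺/Fe²⁺ couple has the larger reduction potential, so it is the cathode: E°cell = +0.77 − (−2.36) = +3.13 V and n = 2.
Since E = E° − (0.0592/n)·log Q, log Q = n(E° − E)/0.0592 = 0.203.
The balanced reaction is 2 Fe³⁺(aq) + Mg(s) → 2 Fe²⁺(aq) + Mg²⁺(aq), so Q = ([Fe²⁺(aq)]^2·[Mg²⁺(aq)]) / [Fe³⁺(aq)]^2.
Isolating [Mg²⁺(aq)] in Q = 10^{0.203} yields log [Mg²⁺(aq)] = −1.689, i.e. 0.020 M.

0.020 M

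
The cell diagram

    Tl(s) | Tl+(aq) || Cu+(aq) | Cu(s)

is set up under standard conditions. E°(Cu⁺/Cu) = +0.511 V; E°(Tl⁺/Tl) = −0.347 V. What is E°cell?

+0.858 V

By convention the left-hand electrode in cell notation is the anode (oxidation) and the right-hand electrode is the cathode (reduction).
E°cell = E°(right) − E°(left) = +0.511 − (−0.347) = +0.858 V.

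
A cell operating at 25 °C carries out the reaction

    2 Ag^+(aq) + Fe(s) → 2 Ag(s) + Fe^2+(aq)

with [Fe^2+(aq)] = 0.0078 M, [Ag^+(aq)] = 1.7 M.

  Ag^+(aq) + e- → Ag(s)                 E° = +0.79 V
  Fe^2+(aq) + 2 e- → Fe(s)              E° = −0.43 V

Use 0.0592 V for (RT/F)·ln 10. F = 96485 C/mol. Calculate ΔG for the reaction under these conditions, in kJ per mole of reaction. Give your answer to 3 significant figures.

−250 kJ/mol

With Ag⁺/Ag reduced at the cathode, E°cell = +0.79 − (−0.43) = +1.22 V and n = 2.
The reaction quotient is [Fe^2+(aq)] / [Ag^+(aq)]^2 = 0.0027; by Nernst, E = +1.22 − (0.0592/2)(−2.569) = +1.2960 V.
ΔG = −nFE = −(2)(96485)(+1.2960) J/mol = −250 kJ/mol.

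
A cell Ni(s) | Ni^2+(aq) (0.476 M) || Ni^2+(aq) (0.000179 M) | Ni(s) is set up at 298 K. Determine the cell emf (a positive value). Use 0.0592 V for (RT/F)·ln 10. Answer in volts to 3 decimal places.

For a concentration cell E°cell = 0, since both electrodes use the same couple.
The compartment with the higher Ni^2+(aq) concentration (0.476 M) acts as the cathode; ions are reduced there and produced at the dilute (0.000179 M) anode.
With n = 2, Ecell = −(0.0592/2)·log([dilute]/[conc]) = −(0.0592/2)·log(0.000179/0.476) = +0.101 V.

0.101 V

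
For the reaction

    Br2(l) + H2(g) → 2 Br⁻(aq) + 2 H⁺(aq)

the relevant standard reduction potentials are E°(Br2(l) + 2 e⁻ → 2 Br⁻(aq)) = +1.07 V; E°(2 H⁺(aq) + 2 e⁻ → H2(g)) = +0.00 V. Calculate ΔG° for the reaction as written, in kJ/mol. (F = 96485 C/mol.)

−206 kJ/mol

In the reaction as written Br2(l) is reduced, so the Br₂/Br⁻ couple is the cathode and 2H⁺/H₂ is the anode.
E°cell = +1.07 − (+0.00) = +1.07 V; balancing electrons gives n = 2.
ΔG° = −nFE°cell = −(2)(96485)(+1.07) J/mol = −206 kJ/mol.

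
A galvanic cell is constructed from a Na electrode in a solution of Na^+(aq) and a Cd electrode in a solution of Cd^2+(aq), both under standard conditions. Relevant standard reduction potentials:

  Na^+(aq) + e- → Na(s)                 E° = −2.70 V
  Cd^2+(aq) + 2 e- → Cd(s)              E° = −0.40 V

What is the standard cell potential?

+2.30 V

The Cd²⁺/Cd couple has the higher E°, so Cd ion is reduced (cathode) and Na is oxidized (anode).
E°cell = E°(cathode) − E°(anode) = −0.40 − (−2.70) = +2.30 V.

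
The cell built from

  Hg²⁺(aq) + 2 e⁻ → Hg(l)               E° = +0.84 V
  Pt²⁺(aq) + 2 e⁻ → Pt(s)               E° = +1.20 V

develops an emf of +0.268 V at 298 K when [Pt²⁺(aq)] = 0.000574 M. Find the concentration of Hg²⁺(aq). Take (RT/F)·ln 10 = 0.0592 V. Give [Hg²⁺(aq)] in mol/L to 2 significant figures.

With Pt²⁺/Pt at the cathode and Hg²⁺/Hg at the anode, E°cell = +1.20 − (+0.84) = +0.36 V (n = 2).
Rearranging E = E° − (0.0592/n)·log Q gives log Q = 2(+0.36 − (+0.268))/0.0592 = 3.108.
The balanced reaction is Pt²⁺(aq) + Hg(l) → Pt(s) + Hg²⁺(aq), so Q = [Hg²⁺(aq)] / [Pt²⁺(aq)].
Substituting the known concentrations and solving, log [Hg²⁺(aq)] = −0.133 and [Hg²⁺(aq)] = 0.74 M.

0.74 M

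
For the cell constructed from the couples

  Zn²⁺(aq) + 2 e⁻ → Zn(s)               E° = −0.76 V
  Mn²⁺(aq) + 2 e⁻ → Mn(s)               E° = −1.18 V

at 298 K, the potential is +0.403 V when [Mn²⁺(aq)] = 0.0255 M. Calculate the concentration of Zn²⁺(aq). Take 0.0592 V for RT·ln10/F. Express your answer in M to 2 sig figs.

0.0068 M

With Zn²⁺/Zn at the cathode and Mn²⁺/Mn at the anode, E°cell = −0.76 − (−1.18) = +0.42 V (n = 2).
From the Nernst equation, log Q = n(E° − E)/0.0592 = 2·(+0.42 − (+0.403))/0.0592 = 0.574.
Balancing electrons gives Zn²⁺(aq) + Mn(s) → Zn(s) + Mn²⁺(aq); thus Q = [Mn²⁺(aq)] / [Zn²⁺(aq)].
Solving for the unknown gives log [Zn²⁺(aq)] = −2.167, so [Zn²⁺(aq)] ≈ 0.0068 M.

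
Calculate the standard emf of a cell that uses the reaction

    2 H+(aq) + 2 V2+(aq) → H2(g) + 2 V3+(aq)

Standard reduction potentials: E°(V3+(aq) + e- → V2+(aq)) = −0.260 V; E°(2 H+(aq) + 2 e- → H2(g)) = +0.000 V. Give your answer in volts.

H+(aq) gains electrons, so the 2H⁺/H₂ couple is the cathode; the V³⁺/V²⁺ couple is the anode.
E°cell = E°(cathode) − E°(anode) = +0.000 − (−0.260) = +0.260 V.

+0.260 V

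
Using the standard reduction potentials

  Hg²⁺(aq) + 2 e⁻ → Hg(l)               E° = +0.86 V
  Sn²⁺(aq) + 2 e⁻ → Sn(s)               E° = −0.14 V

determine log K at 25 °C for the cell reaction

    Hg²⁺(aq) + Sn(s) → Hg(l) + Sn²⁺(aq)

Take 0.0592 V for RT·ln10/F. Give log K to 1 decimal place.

The Hg²⁺/Hg couple is reduced (cathode); E°cell = +0.86 − (−0.14) = +1.00 V with n = 2.
At equilibrium E = 0, so log K = nE°cell / 0.0592 = (2)(+1.00) / 0.0592 = 33.8.

log K = 33.8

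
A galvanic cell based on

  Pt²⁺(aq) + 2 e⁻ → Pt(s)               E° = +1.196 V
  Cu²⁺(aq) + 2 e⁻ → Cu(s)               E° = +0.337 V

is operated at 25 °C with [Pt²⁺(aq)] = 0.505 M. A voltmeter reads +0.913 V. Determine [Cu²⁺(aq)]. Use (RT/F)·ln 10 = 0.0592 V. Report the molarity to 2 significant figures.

0.0076 M

Pt²⁺/Pt is the cathode (higher E°); E°cell = +1.196 − (+0.337) = +0.859 V with n = 2.
Rearranging E = E° − (0.0592/n)·log Q gives log Q = 2(+0.859 − (+0.913))/0.0592 = −1.824.
Balancing electrons gives Pt²⁺(aq) + Cu(s) → Pt(s) + Cu²⁺(aq); thus Q = [Cu²⁺(aq)] / [Pt²⁺(aq)].
Isolating [Cu²⁺(aq)] in Q = 10^{−1.824} yields log [Cu²⁺(aq)] = −2.121, i.e. 0.0076 M.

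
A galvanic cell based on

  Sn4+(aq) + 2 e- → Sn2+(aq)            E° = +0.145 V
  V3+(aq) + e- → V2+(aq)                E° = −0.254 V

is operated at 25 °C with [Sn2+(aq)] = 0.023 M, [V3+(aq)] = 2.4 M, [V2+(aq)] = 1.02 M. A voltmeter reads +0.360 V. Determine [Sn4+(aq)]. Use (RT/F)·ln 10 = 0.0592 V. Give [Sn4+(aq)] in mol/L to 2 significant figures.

0.0061 M

The Sn⁴⁺/Sn²⁺ couple has the larger reduction potential, so it is the cathode: E°cell = +0.145 − (−0.254) = +0.399 V and n = 2.
Rearranging E = E° − (0.0592/n)·log Q gives log Q = 2(+0.399 − (+0.360))/0.0592 = 1.318.
The balanced reaction is Sn4+(aq) + 2 V2+(aq) → Sn2+(aq) + 2 V3+(aq), so Q = ([Sn2+(aq)]·[V3+(aq)]^2) / ([Sn4+(aq)]·[V2+(aq)]^2).
Substituting the known concentrations and solving, log [Sn4+(aq)] = −2.213 and [Sn4+(aq)] = 0.0061 M.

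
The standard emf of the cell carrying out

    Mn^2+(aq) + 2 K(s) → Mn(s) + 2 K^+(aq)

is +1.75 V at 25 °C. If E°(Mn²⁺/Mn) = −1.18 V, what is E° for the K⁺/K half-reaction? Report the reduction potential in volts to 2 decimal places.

−2.93 V

In the reaction as written the Mn²⁺/Mn couple is reduced (cathode) and K⁺/K is oxidized (anode), so E°cell = E°(Mn²⁺/Mn) − E°(K⁺/K).
E°(K⁺/K) = E°(cathode) − E°cell = −1.18 − (+1.75) = −2.93 V.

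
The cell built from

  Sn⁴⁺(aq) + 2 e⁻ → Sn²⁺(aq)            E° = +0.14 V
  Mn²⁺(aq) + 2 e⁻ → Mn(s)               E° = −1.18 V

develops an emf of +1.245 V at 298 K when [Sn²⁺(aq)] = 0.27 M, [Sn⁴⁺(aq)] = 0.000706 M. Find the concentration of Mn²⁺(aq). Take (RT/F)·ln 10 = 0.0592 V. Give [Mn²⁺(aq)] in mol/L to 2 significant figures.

0.89 M

With Sn⁴⁺/Sn²⁺ at the cathode and Mn²⁺/Mn at the anode, E°cell = +0.14 − (−1.18) = +1.32 V (n = 2).
From the Nernst equation, log Q = n(E° − E)/0.0592 = 2·(+1.32 − (+1.245))/0.0592 = 2.534.
For Sn⁴⁺(aq) + Mn(s) → Sn²⁺(aq) + Mn²⁺(aq), the reaction quotient is Q = ([Sn²⁺(aq)]·[Mn²⁺(aq)]) / [Sn⁴⁺(aq)].
Solving for the unknown gives log [Mn²⁺(aq)] = −0.049, so [Mn²⁺(aq)] ≈ 0.89 M.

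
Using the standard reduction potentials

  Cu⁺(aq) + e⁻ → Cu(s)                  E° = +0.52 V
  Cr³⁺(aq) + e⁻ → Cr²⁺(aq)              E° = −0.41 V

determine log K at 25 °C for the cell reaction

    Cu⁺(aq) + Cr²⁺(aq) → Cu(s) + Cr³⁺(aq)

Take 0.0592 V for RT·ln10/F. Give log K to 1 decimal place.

log K = 15.7

The Cu⁺/Cu couple is reduced (cathode); E°cell = +0.52 − (−0.41) = +0.93 V with n = 1.
At equilibrium E = 0, so log K = nE°cell / 0.0592 = (1)(+0.93) / 0.0592 = 15.7.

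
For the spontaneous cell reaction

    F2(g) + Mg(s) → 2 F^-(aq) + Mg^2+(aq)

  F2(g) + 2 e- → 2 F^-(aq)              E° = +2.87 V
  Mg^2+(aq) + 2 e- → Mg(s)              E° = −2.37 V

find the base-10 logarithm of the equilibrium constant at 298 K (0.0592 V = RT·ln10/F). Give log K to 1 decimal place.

log K = 177.0

The F₂/F⁻ couple is reduced (cathode); E°cell = +2.87 − (−2.37) = +5.24 V with n = 2.
At equilibrium E = 0, so log K = nE°cell / 0.0592 = (2)(+5.24) / 0.0592 = 177.0.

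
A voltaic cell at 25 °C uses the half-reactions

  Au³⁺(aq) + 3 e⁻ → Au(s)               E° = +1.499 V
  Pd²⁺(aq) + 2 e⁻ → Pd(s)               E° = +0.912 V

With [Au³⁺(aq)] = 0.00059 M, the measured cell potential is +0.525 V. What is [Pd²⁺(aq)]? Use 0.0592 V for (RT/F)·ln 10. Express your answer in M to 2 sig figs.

0.87 M

With Au³⁺/Au at the cathode and Pd²⁺/Pd at the anode, E°cell = +1.499 − (+0.912) = +0.587 V (n = 6).
Rearranging E = E° − (0.0592/n)·log Q gives log Q = 6(+0.587 − (+0.525))/0.0592 = 6.284.
For 2 Au³⁺(aq) + 3 Pd(s) → 2 Au(s) + 3 Pd²⁺(aq), the reaction quotient is Q = [Pd²⁺(aq)]^3 / [Au³⁺(aq)]^2.
Substituting the known concentrations and solving, log [Pd²⁺(aq)] = −0.058 and [Pd²⁺(aq)] = 0.87 M.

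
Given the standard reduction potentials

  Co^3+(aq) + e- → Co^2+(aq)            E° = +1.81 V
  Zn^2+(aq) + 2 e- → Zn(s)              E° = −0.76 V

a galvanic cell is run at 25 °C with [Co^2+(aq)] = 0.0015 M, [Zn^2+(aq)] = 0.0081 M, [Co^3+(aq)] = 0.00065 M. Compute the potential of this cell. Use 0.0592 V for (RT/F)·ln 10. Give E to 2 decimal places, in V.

Since E°(Co³⁺/Co²⁺) > E°(Zn²⁺/Zn), Co³⁺/Co²⁺ serves as the cathode.
The standard potential is +1.81 − (−0.76) = +2.57 V and the balanced reaction transfers n = 2 electrons.
Balancing gives 2 Co^3+(aq) + Zn(s) → 2 Co^2+(aq) + Zn^2+(aq); hence Q = ([Co^2+(aq)]^2·[Zn^2+(aq)]) / [Co^3+(aq)]^2 = 0.0431 (log Q = −1.365).
E = E° − (0.0592/n)·log Q = +2.57 − (0.0592/2)(−1.365) = +2.61 V.

+2.61 V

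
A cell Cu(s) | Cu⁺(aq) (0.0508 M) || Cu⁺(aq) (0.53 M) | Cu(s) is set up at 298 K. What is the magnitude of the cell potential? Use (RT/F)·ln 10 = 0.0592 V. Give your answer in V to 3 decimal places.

For a concentration cell E°cell = 0, since both electrodes use the same couple.
The compartment with the higher Cu⁺(aq) concentration (0.53 M) acts as the cathode; ions are reduced there and produced at the dilute (0.0508 M) anode.
With n = 1, Ecell = −(0.0592/1)·log([dilute]/[conc]) = −(0.0592/1)·log(0.0508/0.53) = +0.060 V.

0.060 V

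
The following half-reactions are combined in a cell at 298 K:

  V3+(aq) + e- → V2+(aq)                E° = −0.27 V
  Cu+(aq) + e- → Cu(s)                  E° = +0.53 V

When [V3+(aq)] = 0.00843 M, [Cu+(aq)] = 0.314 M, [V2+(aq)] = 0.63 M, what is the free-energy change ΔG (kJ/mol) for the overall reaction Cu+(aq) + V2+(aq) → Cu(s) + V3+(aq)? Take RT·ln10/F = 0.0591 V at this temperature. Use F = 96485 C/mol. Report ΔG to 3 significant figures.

E°cell = +0.53 − (−0.27) = +0.80 V; the balanced reaction transfers n = 1 electron.
Q = [V3+(aq)] / ([Cu+(aq)]·[V2+(aq)]) = 0.0426, so log Q = −1.370 and E = +0.80 − (0.0591/1)(−1.370) = +0.8810 V.
Then ΔG = −nFE = −1 × 96485 × +0.8810 J/mol = −85.0 kJ/mol.

−85.0 kJ/mol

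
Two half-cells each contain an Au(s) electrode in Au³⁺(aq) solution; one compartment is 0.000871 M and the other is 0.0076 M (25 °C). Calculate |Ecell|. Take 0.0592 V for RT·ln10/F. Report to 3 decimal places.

0.019 V

For a concentration cell E°cell = 0, since both electrodes use the same couple.
The compartment with the higher Au³⁺(aq) concentration (0.0076 M) acts as the cathode; ions are reduced there and produced at the dilute (0.000871 M) anode.
With n = 3, Ecell = −(0.0592/3)·log([dilute]/[conc]) = −(0.0592/3)·log(0.000871/0.0076) = +0.019 V.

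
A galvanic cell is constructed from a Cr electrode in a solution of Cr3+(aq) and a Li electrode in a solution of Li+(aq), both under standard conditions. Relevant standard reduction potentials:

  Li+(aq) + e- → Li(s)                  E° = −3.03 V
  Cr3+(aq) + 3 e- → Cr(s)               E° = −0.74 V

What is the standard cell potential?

+2.29 V

Of the two couples in this cell, the one with the more positive reduction potential is reduced at the cathode: here that is Cr³⁺/Cr (−0.74 V); Li⁺/Li (−3.03 V) is the anode.
E°cell = E°(cathode) − E°(anode) = −0.74 − (−3.03) = +2.29 V.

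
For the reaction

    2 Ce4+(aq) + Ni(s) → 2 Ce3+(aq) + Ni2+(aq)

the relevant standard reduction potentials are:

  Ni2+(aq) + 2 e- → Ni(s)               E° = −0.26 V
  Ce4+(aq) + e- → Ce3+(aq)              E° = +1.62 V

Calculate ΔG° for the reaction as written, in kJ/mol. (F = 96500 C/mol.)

In the reaction as written Ce4+(aq) is reduced, so the Ce⁴⁺/Ce³⁺ couple is the cathode and Ni²⁺/Ni is the anode.
E°cell = +1.62 − (−0.26) = +1.88 V; balancing electrons gives n = 2.
ΔG° = −nFE°cell = −(2)(96500)(+1.88) J/mol = −363 kJ/mol.

−363 kJ/mol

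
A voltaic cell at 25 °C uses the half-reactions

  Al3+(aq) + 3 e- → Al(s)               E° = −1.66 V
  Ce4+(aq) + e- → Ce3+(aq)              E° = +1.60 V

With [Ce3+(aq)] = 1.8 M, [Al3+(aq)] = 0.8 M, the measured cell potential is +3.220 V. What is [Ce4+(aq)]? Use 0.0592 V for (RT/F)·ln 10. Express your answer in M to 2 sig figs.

With Ce⁴⁺/Ce³⁺ at the cathode and Al³⁺/Al at the anode, E°cell = +1.60 − (−1.66) = +3.26 V (n = 3).
From the Nernst equation, log Q = n(E° − E)/0.0592 = 3·(+3.26 − (+3.220))/0.0592 = 2.027.
For 3 Ce4+(aq) + Al(s) → 3 Ce3+(aq) + Al3+(aq), the reaction quotient is Q = ([Ce3+(aq)]^3·[Al3+(aq)]) / [Ce4+(aq)]^3.
Isolating [Ce4+(aq)] in Q = 10^{2.027} yields log [Ce4+(aq)] = −0.453, i.e. 0.35 M.

0.35 M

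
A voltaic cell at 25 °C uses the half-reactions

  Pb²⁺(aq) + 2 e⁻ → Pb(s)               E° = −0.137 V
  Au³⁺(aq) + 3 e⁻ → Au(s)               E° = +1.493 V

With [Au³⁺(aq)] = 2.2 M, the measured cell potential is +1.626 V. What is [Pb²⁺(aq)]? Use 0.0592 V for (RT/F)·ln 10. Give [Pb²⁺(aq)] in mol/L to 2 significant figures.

2.3 M

Au³⁺/Au is the cathode (higher E°); E°cell = +1.493 − (−0.137) = +1.630 V with n = 6.
Since E = E° − (0.0592/n)·log Q, log Q = n(E° − E)/0.0592 = 0.405.
For 2 Au³⁺(aq) + 3 Pb(s) → 2 Au(s) + 3 Pb²⁺(aq), the reaction quotient is Q = [Pb²⁺(aq)]^3 / [Au³⁺(aq)]^2.
Isolating [Pb²⁺(aq)] in Q = 10^{0.405} yields log [Pb²⁺(aq)] = 0.363, i.e. 2.3 M.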